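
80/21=3.81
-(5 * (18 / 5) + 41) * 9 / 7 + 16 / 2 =-475 / 7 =-67.86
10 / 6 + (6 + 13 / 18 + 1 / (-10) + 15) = 1048 / 45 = 23.29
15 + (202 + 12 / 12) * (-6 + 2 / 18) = -10624 / 9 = -1180.44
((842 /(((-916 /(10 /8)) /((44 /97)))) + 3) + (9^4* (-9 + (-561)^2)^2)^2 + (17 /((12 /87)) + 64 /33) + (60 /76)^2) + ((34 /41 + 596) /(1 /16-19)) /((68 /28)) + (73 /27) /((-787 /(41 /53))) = 11812148554502149614529869935136760290382613241685 /27972778923351620028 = 422272974267901269234728000000.00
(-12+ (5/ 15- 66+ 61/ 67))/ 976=-3857/ 49044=-0.08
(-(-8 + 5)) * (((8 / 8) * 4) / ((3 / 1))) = 4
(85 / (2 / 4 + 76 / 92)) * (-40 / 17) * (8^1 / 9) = -73600 / 549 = -134.06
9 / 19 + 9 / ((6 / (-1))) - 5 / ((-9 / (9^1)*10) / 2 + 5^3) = -487 / 456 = -1.07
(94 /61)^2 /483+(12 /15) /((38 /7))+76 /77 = 2139736822 /1878118935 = 1.14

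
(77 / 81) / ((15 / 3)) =77 / 405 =0.19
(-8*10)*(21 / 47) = -1680 / 47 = -35.74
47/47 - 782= -781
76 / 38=2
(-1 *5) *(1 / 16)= -5 / 16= -0.31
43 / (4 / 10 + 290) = 215 / 1452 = 0.15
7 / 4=1.75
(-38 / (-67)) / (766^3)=19 / 15056745716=0.00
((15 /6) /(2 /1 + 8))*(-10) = -5 /2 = -2.50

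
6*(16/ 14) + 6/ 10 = 261/ 35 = 7.46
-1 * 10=-10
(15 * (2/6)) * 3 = 15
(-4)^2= 16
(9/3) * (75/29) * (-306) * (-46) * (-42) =-133018200/29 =-4586834.48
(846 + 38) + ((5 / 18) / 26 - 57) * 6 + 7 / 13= 42323 / 78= 542.60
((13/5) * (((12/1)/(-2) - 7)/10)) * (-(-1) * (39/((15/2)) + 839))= -713349/250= -2853.40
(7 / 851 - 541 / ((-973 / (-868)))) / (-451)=57087511 / 53348339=1.07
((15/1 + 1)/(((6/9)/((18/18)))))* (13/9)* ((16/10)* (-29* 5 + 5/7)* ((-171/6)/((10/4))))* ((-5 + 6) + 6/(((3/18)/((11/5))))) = 1280479616/175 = 7317026.38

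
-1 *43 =-43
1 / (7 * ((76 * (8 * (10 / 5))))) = 1 / 8512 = 0.00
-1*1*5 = -5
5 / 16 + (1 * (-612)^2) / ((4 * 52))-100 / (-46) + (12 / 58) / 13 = 250168011 / 138736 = 1803.19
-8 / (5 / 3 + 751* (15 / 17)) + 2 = 1.99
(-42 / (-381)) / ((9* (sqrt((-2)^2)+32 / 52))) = 91 / 19431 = 0.00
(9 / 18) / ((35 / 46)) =23 / 35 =0.66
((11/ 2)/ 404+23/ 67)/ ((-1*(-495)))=0.00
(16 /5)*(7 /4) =28 /5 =5.60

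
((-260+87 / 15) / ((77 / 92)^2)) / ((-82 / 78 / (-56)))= -81863808 / 4235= -19330.30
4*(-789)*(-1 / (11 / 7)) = 22092 / 11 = 2008.36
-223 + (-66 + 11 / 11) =-288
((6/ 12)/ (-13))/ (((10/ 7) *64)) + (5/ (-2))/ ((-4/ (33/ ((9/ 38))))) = 87.08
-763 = -763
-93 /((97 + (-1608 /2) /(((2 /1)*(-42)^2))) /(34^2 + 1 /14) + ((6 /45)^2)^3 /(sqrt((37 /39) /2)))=-710661900758730908203125 /639654732884783017111 + 1289223435591000000*sqrt(2886) /639654732884783017111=-1110.90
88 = 88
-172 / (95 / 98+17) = -16856 / 1761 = -9.57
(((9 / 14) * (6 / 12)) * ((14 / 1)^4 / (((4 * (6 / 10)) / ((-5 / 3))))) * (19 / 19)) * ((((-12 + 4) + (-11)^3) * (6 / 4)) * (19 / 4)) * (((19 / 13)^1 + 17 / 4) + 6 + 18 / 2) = 54220299525 / 32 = 1694384360.16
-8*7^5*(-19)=2554664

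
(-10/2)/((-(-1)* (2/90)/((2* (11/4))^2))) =-27225/4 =-6806.25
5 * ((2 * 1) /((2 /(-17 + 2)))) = -75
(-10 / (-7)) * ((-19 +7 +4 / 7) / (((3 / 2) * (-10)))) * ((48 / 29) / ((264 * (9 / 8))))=2560 / 422037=0.01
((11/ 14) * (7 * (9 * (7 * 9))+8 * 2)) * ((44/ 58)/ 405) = 96437/ 16443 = 5.86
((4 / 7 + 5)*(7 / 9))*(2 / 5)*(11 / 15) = 286 / 225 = 1.27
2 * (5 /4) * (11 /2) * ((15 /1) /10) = 165 /8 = 20.62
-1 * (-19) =19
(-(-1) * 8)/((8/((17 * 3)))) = 51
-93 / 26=-3.58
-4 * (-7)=28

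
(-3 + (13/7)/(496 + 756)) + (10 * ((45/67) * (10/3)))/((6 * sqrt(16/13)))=-26279/8764 + 125 * sqrt(13)/134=0.36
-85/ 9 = -9.44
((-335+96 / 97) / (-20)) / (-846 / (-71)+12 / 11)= 25303619 / 19706520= 1.28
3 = 3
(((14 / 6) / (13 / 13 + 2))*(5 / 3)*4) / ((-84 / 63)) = -3.89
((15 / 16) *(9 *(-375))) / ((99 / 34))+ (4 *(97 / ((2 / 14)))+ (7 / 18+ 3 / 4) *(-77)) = 1220993 / 792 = 1541.66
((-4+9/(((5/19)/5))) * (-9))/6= -501/2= -250.50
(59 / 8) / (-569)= -59 / 4552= -0.01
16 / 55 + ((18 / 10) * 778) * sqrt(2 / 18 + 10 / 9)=16 / 55 + 2334 * sqrt(11) / 5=1548.49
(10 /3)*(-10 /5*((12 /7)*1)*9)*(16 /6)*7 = -1920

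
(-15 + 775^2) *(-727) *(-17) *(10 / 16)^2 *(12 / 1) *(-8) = -278360212125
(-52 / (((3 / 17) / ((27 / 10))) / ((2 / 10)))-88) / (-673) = 6178 / 16825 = 0.37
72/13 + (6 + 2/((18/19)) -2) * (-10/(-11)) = 1298/117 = 11.09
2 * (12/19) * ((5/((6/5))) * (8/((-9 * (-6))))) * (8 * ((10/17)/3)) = 32000/26163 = 1.22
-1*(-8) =8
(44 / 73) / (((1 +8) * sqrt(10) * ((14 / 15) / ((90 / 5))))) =66 * sqrt(10) / 511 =0.41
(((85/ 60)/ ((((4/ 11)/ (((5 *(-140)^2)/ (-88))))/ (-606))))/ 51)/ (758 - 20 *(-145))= 618625/ 43896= 14.09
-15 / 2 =-7.50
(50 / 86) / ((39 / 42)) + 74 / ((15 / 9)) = 125848 / 2795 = 45.03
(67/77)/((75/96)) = 2144/1925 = 1.11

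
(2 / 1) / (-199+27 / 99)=-11 / 1093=-0.01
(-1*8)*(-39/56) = 39/7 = 5.57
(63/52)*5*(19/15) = 399/52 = 7.67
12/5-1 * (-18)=102/5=20.40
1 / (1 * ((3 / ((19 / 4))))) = 19 / 12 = 1.58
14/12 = 7/6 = 1.17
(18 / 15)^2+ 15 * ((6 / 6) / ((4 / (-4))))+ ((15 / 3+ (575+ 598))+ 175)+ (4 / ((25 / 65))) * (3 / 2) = 33876 / 25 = 1355.04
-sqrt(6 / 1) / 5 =-sqrt(6) / 5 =-0.49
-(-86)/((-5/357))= -30702/5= -6140.40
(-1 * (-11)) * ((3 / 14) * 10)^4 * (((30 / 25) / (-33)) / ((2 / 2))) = -20250 / 2401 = -8.43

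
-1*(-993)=993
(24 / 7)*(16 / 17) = 384 / 119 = 3.23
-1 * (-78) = 78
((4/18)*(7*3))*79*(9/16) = 1659/8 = 207.38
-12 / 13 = -0.92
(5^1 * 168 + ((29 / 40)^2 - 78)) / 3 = 1220041 / 4800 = 254.18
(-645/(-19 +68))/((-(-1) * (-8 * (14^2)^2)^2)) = -645/4628074479616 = -0.00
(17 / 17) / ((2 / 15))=7.50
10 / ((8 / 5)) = 25 / 4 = 6.25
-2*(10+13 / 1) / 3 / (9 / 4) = -184 / 27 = -6.81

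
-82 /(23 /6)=-492 /23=-21.39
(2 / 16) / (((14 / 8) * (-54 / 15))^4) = 1250 / 15752961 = 0.00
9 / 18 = 1 / 2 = 0.50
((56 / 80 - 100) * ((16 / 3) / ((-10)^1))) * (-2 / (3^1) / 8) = -331 / 75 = -4.41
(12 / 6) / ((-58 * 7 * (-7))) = 0.00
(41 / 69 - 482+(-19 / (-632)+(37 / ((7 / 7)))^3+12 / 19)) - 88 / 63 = 872952477233 / 17399592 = 50170.86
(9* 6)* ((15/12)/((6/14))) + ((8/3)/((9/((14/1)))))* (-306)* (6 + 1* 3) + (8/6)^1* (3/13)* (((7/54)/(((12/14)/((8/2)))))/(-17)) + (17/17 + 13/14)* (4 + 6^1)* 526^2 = 1334426265145/250614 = 5324627.77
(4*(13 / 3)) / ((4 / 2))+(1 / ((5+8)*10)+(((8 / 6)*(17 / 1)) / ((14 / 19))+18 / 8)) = 75869 / 1820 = 41.69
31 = 31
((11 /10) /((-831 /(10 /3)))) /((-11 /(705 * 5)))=1175 /831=1.41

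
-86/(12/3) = -43/2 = -21.50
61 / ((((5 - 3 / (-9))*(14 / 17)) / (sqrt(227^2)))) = 706197 / 224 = 3152.67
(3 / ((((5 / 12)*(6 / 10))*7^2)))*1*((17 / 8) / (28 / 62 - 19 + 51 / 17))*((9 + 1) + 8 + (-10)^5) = 79035771 / 23618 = 3346.42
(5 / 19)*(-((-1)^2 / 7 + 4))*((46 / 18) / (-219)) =3335 / 262143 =0.01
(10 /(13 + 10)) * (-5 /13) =-50 /299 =-0.17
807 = 807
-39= -39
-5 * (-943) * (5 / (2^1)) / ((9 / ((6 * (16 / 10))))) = 37720 / 3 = 12573.33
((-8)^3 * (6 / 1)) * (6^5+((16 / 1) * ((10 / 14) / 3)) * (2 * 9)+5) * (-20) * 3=10127831040 / 7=1446833005.71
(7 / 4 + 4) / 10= 23 / 40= 0.58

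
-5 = -5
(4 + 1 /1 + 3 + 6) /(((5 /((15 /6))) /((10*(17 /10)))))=119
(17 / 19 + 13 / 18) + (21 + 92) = 39199 / 342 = 114.62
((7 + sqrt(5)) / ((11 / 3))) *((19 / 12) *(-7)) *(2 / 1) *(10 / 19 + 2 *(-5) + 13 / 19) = 1169 *sqrt(5) / 22 + 8183 / 22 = 490.77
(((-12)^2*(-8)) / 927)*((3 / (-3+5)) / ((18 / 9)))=-96 / 103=-0.93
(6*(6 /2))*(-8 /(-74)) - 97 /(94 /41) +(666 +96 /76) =41426845 /66082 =626.90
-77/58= -1.33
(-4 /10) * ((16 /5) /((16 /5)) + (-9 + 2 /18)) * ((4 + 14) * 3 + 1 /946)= 725407 /4257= 170.40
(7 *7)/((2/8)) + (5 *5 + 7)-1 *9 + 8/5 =1103/5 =220.60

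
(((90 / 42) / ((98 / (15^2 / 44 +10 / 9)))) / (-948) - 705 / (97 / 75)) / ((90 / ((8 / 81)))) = -907793094305 / 1517559247512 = -0.60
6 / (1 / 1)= 6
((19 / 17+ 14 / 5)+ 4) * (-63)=-42399 / 85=-498.81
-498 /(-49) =498 /49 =10.16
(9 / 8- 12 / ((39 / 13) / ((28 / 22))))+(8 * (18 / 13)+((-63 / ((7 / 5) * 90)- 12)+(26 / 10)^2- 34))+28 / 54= -24795703 / 772200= -32.11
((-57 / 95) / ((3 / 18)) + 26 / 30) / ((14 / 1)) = -41 / 210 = -0.20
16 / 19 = 0.84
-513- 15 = -528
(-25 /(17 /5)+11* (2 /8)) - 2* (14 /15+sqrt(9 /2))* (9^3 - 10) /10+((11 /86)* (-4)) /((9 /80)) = -2157* sqrt(2) /10 - 94319227 /657900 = -448.41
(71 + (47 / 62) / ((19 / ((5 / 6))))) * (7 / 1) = 497.23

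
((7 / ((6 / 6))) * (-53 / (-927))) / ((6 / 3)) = 371 / 1854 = 0.20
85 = 85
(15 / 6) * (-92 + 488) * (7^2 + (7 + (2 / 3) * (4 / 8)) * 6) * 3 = 276210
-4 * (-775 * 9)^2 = -194602500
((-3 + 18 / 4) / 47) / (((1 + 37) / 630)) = 945 / 1786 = 0.53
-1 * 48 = -48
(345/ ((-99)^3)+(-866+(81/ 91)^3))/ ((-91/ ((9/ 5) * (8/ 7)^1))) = 337437034605040/ 17250648614199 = 19.56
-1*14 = -14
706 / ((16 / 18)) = 3177 / 4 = 794.25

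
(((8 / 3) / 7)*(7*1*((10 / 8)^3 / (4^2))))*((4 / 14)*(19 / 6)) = 2375 / 8064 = 0.29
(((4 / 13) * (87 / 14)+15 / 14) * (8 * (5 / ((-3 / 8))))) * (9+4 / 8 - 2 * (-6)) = -622640 / 91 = -6842.20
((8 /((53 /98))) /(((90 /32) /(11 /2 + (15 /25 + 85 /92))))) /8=140728 /30475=4.62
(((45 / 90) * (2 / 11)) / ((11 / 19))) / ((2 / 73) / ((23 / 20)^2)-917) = -733723 / 4284729669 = -0.00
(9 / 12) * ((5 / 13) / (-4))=-15 / 208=-0.07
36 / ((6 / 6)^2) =36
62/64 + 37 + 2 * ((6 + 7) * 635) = 529535/32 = 16547.97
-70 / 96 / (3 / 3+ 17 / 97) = -3395 / 5472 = -0.62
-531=-531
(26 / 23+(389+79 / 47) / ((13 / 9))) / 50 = 381682 / 70265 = 5.43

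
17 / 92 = 0.18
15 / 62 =0.24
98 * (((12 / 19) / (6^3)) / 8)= 49 / 1368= 0.04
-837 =-837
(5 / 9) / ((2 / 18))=5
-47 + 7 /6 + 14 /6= -87 /2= -43.50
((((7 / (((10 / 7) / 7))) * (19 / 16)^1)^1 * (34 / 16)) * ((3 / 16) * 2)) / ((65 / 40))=19.97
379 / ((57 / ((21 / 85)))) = 2653 / 1615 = 1.64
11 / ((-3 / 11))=-121 / 3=-40.33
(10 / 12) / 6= 0.14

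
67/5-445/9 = -1622/45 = -36.04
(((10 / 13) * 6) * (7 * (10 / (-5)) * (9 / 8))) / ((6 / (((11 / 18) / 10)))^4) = -102487 / 131010048000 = -0.00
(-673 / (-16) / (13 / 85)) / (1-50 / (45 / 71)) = -514845 / 145808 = -3.53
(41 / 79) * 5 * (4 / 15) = 164 / 237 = 0.69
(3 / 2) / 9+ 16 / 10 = 53 / 30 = 1.77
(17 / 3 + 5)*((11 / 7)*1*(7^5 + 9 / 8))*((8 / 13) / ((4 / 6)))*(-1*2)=-47331680 / 91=-520128.35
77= 77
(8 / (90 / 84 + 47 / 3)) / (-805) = -48 / 80845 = -0.00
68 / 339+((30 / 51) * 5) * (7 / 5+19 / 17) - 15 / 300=14804269 / 1959420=7.56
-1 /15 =-0.07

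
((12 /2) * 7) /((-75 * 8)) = -7 /100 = -0.07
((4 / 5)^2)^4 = 65536 / 390625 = 0.17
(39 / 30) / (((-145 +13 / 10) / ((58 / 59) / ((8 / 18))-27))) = 12675 / 56522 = 0.22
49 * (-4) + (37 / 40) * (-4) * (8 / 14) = -6934 / 35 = -198.11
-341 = -341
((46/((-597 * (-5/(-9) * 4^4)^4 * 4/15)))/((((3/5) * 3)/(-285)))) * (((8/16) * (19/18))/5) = 2017629/170939698380800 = 0.00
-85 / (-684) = 85 / 684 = 0.12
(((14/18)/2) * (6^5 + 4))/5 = 5446/9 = 605.11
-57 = -57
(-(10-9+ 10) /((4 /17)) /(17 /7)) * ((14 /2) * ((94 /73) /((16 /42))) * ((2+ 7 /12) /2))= -5497261 /9344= -588.32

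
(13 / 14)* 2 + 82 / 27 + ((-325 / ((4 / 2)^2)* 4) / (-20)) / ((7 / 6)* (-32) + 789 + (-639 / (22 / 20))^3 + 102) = 2896167359689295 / 591757448921604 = 4.89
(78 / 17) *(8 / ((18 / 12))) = 416 / 17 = 24.47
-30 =-30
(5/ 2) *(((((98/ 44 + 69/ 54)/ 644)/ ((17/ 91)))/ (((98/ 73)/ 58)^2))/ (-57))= -101084495395/ 42380780904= -2.39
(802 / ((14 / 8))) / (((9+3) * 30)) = 401 / 315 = 1.27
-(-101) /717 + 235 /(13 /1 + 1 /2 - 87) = -107381 /35133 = -3.06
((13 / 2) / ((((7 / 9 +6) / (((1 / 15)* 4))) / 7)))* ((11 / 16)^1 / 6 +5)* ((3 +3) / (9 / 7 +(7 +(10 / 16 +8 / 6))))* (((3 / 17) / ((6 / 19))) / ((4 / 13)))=695281041 / 71387080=9.74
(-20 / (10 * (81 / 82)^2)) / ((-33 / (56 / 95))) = 753088 / 20568735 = 0.04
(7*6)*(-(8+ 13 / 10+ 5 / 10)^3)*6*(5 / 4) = -7411887 / 25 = -296475.48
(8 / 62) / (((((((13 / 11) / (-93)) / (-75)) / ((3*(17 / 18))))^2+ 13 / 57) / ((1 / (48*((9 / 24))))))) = 25745926250 / 819126982219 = 0.03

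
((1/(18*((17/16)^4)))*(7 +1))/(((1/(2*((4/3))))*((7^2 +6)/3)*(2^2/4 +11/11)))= 1048576/41342895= 0.03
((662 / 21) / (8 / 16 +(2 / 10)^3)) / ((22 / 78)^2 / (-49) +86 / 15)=2936797500 / 271258411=10.83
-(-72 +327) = -255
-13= -13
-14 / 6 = -7 / 3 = -2.33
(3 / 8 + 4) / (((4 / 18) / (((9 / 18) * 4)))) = 315 / 8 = 39.38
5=5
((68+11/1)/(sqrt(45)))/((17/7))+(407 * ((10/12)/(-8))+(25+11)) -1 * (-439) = 553 * sqrt(5)/255+20765/48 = 437.45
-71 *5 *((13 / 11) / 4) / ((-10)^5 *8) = 0.00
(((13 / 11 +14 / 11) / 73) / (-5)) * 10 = -54 / 803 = -0.07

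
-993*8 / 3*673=-1782104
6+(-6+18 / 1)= 18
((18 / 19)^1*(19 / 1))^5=1889568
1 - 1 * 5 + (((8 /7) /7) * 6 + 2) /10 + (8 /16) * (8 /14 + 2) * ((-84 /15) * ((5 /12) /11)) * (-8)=-4097 /2695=-1.52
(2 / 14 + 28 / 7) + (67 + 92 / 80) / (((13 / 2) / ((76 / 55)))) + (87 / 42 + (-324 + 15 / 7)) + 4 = -14872609 / 50050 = -297.16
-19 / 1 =-19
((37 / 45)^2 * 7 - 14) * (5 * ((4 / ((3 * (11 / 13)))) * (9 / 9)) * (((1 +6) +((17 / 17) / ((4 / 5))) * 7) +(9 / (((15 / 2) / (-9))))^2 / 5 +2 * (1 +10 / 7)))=-5359450369 / 1670625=-3208.05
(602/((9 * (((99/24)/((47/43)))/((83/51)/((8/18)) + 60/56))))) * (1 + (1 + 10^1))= 564752/561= 1006.69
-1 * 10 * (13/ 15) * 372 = -3224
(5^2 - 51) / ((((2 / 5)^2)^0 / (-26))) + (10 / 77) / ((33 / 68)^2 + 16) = 3907746036 / 5780621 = 676.01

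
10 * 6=60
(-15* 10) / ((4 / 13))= -975 / 2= -487.50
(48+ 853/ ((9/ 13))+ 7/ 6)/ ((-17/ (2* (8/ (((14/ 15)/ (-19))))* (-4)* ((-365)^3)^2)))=-82892754946451166250000/ 357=-232192590886417832633.05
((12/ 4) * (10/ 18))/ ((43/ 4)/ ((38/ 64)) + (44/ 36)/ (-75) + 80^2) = 21375/ 82311991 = 0.00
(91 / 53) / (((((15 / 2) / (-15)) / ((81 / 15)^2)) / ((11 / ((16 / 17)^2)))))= -210891681 / 169600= -1243.47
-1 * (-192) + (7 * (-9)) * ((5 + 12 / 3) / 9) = 129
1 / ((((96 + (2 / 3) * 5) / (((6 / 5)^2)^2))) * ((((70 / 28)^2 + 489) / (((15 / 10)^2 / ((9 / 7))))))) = 1944 / 26354375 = 0.00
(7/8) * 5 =35/8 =4.38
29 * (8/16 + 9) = 551/2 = 275.50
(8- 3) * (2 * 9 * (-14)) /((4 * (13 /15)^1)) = -4725 /13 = -363.46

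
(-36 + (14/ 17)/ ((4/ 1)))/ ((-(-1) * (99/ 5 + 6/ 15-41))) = 6085/ 3536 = 1.72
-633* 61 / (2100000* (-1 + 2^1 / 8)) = 12871 / 525000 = 0.02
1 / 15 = 0.07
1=1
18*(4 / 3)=24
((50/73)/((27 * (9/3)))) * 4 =0.03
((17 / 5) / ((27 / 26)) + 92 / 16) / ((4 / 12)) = 4873 / 180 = 27.07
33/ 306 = 11/ 102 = 0.11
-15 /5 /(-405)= 1 /135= 0.01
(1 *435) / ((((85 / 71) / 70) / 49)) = 21187110 / 17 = 1246300.59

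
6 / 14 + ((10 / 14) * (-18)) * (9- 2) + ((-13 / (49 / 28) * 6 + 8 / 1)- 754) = -6161 / 7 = -880.14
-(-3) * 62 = 186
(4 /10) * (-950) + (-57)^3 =-185573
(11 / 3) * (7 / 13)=77 / 39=1.97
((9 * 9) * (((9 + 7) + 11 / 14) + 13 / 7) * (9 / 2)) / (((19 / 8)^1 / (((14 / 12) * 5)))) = 317115 / 19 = 16690.26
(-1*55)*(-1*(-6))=-330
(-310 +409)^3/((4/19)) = 18435681/4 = 4608920.25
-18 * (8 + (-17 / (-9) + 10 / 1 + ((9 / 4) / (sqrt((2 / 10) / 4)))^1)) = -358 -81 * sqrt(5) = -539.12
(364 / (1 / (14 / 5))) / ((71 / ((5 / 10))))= 2548 / 355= 7.18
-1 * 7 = -7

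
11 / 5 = 2.20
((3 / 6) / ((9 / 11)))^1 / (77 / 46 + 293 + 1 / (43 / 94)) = 10879 / 5284701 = 0.00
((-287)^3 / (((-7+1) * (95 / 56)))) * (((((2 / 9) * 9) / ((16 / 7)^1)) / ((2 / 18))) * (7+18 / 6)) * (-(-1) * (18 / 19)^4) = 364798501227216 / 2476099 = 147327914.28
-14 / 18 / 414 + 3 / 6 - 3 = -4661 / 1863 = -2.50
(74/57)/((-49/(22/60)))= -407/41895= -0.01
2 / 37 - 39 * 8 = -11542 / 37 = -311.95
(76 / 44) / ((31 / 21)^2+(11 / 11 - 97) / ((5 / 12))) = -41895 / 5535497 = -0.01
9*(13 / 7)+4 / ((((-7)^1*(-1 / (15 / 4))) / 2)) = 21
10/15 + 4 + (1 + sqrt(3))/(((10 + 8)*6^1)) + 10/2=sqrt(3)/108 + 1045/108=9.69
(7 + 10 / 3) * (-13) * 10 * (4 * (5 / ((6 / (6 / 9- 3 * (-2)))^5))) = -8060000000 / 177147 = -45498.94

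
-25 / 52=-0.48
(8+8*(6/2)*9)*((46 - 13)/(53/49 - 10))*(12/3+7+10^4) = -3626064288/437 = -8297629.95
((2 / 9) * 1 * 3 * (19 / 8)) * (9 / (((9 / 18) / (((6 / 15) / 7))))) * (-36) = -2052 / 35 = -58.63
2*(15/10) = 3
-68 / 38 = -34 / 19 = -1.79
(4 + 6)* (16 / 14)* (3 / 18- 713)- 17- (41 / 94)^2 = -216407519 / 26508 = -8163.86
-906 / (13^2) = -906 / 169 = -5.36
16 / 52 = 4 / 13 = 0.31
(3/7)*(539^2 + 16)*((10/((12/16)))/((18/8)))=46485920/63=737871.75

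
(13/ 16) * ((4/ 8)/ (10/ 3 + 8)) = 39/ 1088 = 0.04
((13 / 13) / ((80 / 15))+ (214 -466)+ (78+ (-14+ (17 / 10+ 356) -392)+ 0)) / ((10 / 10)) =-17769 / 80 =-222.11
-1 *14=-14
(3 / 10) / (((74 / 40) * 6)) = 1 / 37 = 0.03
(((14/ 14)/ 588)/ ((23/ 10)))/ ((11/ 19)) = 95/ 74382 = 0.00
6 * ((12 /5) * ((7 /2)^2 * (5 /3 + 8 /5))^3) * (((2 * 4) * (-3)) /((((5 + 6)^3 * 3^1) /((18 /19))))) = -83047723206 /15805625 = -5254.31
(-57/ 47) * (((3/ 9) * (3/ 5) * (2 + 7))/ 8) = -513/ 1880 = -0.27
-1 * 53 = -53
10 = 10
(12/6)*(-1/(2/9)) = -9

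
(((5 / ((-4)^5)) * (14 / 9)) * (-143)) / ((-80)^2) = 1001 / 5898240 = 0.00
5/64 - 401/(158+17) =-2.21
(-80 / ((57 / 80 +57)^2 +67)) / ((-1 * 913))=0.00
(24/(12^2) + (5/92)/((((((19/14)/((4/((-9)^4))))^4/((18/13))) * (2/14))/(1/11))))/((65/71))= 2088589127509629471094477/11472531827165436093310530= 0.18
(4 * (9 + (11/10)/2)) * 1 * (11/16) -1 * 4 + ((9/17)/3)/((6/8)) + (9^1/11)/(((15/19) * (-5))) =1667331/74800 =22.29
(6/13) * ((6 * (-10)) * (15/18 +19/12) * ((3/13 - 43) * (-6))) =-2902320/169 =-17173.49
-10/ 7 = -1.43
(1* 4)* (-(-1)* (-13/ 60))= -13/ 15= -0.87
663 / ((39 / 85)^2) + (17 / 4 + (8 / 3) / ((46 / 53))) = 3156.68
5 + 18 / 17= 103 / 17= 6.06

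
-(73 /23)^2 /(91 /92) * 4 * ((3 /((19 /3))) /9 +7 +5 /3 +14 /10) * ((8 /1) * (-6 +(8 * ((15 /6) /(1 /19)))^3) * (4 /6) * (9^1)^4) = -22483357819314444288 /28405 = -791528175297111.22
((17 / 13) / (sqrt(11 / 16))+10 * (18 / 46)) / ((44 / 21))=357 * sqrt(11) / 1573+945 / 506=2.62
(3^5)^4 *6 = 20920706406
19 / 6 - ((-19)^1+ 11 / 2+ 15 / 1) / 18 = 37 / 12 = 3.08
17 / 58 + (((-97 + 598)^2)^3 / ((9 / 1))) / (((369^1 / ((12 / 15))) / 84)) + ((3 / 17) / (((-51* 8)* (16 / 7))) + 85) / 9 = 633328356488673649800497 / 1979256960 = 319982887158155.38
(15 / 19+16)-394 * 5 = -37111 / 19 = -1953.21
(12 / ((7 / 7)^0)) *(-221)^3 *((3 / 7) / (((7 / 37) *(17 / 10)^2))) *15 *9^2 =-6044487462000 / 49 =-123356886979.59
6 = 6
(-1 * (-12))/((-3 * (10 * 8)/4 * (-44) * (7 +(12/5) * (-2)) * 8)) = 1/3872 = 0.00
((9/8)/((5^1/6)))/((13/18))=243/130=1.87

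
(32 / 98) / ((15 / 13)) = 208 / 735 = 0.28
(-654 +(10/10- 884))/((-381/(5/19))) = 1.06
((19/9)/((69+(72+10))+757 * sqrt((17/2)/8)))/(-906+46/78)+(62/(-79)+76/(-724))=-972169197395435/1092592685620803-57532 * sqrt(17)/76410426297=-0.89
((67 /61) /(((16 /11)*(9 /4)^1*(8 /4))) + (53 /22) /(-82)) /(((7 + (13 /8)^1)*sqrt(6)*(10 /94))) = 12887071*sqrt(6) /512529930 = 0.06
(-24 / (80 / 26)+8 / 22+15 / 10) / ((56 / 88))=-9.33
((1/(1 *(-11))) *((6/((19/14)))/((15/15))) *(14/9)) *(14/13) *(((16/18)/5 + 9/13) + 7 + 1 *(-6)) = -6003872/4768335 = -1.26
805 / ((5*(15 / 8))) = 1288 / 15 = 85.87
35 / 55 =7 / 11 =0.64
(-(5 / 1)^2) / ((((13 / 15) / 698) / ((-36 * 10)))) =7248461.54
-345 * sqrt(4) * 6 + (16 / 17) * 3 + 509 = -61679 / 17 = -3628.18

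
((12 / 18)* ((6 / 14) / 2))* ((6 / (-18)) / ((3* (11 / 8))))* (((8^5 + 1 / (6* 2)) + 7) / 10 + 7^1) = -35831 / 945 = -37.92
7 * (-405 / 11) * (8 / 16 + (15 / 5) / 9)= -4725 / 22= -214.77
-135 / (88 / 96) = -1620 / 11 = -147.27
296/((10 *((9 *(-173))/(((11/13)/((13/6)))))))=-3256/438555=-0.01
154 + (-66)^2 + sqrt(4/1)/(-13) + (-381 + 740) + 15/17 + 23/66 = 71034943/14586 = 4870.08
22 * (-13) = -286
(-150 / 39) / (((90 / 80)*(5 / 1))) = -80 / 117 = -0.68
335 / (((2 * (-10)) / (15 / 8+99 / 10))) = -31557 / 160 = -197.23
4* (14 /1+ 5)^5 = 9904396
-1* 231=-231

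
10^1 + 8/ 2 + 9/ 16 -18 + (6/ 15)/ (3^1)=-793/ 240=-3.30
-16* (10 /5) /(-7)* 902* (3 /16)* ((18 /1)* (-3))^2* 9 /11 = 12912048 /7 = 1844578.29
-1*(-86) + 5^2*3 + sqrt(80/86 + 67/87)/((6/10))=5*sqrt(23796501)/11223 + 161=163.17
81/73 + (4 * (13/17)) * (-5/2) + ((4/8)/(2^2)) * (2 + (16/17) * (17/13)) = -395815/64532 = -6.13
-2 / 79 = -0.03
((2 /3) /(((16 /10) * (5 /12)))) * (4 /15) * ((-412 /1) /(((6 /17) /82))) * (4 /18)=-2297312 /405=-5672.38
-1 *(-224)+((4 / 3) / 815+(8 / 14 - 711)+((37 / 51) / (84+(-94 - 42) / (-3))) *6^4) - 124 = -17022681973 / 28222635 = -603.16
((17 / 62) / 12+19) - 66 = -34951 / 744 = -46.98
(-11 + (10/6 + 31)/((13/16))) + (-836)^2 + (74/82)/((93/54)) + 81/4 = 138584212957/198276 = 698945.98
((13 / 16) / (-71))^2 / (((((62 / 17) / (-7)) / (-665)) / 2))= 13373815 / 40005376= 0.33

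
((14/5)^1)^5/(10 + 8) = 268912/28125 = 9.56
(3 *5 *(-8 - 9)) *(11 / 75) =-187 / 5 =-37.40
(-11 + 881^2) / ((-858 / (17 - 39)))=776150 / 39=19901.28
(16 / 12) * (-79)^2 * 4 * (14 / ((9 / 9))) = 1397984 / 3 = 465994.67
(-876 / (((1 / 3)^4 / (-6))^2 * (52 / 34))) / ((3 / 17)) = -9966054024 / 13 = -766619540.31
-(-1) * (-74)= -74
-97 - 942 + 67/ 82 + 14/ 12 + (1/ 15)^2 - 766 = -16632784/ 9225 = -1803.01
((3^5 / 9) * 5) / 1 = 135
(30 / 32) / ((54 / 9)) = 5 / 32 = 0.16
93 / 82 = 1.13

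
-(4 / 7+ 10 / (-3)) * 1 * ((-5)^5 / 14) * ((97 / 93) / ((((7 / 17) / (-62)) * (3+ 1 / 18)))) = 119552500 / 3773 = 31686.32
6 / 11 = 0.55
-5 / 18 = -0.28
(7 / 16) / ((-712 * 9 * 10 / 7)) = -0.00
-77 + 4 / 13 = -997 / 13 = -76.69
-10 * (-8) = 80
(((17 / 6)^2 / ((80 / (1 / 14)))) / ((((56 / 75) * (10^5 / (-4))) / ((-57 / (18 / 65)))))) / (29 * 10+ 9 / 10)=71383 / 262731571200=0.00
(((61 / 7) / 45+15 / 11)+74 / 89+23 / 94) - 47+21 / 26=-43.56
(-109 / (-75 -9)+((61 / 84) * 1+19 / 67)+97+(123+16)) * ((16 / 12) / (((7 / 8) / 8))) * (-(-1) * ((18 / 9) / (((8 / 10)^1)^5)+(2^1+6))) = 1614126979 / 39396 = 40971.85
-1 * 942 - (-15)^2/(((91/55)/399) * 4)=-754359/52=-14506.90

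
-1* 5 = -5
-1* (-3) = 3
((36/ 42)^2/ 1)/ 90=2/ 245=0.01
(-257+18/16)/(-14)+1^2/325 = 665387/36400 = 18.28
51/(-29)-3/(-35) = -1698/1015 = -1.67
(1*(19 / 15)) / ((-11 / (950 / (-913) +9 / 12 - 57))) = 795055 / 120516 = 6.60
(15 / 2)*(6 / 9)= 5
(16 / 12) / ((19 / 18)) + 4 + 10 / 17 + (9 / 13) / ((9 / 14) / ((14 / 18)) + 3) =3166212 / 524875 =6.03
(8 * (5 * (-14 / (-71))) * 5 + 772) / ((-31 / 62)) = -115224 / 71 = -1622.87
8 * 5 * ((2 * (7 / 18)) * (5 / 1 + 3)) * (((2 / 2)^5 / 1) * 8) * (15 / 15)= 1991.11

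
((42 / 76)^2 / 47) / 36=49 / 271472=0.00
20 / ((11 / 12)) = 240 / 11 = 21.82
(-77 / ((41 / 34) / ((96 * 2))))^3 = -127002600240316416 / 68921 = -1842727183881.78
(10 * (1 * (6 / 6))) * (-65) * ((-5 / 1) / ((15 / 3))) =650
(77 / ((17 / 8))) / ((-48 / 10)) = -385 / 51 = -7.55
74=74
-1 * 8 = -8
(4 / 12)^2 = 1 / 9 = 0.11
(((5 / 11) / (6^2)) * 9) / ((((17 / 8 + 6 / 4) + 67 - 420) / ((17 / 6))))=-17 / 18447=-0.00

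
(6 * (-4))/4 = -6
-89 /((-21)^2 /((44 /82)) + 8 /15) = -29370 /271391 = -0.11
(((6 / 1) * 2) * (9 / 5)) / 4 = 27 / 5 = 5.40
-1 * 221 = -221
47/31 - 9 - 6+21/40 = -16069/1240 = -12.96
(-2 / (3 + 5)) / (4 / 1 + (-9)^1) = 1 / 20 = 0.05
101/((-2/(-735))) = 74235/2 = 37117.50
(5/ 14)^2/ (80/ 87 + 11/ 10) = 10875/ 172186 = 0.06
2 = 2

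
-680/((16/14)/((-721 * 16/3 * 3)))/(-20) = -343196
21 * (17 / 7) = 51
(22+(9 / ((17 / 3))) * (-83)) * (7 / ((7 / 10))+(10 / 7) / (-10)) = -128823 / 119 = -1082.55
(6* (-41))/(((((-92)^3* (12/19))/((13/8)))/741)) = 7504107/12459008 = 0.60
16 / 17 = 0.94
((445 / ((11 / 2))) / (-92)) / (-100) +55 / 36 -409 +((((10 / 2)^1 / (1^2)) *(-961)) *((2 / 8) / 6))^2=28909457473 / 728640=39675.91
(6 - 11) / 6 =-5 / 6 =-0.83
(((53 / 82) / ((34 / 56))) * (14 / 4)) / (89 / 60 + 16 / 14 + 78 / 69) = 25087020 / 25293433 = 0.99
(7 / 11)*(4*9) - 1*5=17.91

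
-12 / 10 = -6 / 5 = -1.20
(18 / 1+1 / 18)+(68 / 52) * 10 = 7285 / 234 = 31.13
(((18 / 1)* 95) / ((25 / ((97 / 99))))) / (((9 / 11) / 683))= 2517538 / 45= 55945.29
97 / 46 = 2.11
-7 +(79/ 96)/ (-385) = -258799/ 36960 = -7.00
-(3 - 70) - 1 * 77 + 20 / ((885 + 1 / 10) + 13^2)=-105210 / 10541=-9.98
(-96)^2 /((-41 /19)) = -175104 /41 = -4270.83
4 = 4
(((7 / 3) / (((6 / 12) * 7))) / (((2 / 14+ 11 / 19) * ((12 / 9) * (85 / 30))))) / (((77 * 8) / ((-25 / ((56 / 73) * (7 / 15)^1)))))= -520125 / 18765824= -0.03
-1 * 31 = -31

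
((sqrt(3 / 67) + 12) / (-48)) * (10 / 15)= -1 / 6 - sqrt(201) / 4824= -0.17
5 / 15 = 1 / 3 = 0.33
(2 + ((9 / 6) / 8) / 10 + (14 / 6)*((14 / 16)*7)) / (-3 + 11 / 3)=7829 / 320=24.47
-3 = -3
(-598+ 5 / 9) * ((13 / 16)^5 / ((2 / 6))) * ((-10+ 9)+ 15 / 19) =105075919 / 786432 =133.61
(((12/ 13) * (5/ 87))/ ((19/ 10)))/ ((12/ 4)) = 200/ 21489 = 0.01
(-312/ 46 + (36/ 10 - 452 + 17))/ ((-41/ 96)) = 4837536/ 4715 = 1025.99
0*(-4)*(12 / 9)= 0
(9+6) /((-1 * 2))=-15 /2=-7.50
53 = 53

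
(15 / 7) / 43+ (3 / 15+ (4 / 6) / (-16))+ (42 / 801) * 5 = 503997 / 1071560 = 0.47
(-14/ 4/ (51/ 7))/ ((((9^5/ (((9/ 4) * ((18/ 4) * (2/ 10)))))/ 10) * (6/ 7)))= -0.00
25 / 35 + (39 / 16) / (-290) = 22927 / 32480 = 0.71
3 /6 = 1 /2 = 0.50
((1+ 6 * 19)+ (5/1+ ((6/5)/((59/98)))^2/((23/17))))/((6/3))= 61.47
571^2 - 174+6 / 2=325870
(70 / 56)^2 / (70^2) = 1 / 3136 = 0.00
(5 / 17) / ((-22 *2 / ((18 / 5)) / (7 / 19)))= -0.01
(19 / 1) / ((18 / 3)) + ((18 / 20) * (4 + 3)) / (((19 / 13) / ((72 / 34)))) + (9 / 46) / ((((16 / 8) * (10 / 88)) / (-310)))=-56737069 / 222870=-254.57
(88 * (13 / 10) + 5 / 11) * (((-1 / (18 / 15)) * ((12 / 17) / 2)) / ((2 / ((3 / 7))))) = -18951 / 2618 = -7.24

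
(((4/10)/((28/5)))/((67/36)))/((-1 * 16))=-9/3752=-0.00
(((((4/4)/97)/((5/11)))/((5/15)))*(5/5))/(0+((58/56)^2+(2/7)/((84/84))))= 8624/172175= 0.05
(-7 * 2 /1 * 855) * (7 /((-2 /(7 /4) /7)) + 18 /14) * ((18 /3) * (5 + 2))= 41817195 /2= 20908597.50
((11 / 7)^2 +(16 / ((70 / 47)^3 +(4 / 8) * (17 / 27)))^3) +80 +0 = 69108355199218294663468263 / 409118378718474370273279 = 168.92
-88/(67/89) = -7832/67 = -116.90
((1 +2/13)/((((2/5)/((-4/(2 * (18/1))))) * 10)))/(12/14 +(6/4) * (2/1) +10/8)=-35/5577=-0.01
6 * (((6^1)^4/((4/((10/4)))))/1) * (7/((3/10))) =113400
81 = 81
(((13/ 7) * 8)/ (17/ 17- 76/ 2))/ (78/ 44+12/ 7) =-2288/ 19869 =-0.12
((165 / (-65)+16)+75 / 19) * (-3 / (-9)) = 4300 / 741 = 5.80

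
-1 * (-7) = 7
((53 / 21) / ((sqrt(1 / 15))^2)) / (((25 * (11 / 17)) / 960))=172992 / 77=2246.65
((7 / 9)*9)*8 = 56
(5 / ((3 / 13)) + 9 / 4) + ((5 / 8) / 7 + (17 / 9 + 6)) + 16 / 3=18763 / 504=37.23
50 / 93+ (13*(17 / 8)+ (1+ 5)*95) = 445033 / 744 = 598.16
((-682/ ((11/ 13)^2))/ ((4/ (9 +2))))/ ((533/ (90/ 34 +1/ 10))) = -188201/ 13940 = -13.50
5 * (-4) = -20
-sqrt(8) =-2 * sqrt(2) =-2.83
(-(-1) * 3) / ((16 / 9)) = 27 / 16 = 1.69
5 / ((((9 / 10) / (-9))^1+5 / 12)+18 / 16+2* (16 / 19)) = 11400 / 7127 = 1.60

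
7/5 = 1.40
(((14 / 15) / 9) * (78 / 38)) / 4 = 0.05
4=4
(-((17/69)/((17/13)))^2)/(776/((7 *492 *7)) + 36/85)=-28859285/370504194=-0.08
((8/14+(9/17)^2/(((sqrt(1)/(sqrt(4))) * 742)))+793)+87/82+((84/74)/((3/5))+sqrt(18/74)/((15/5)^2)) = sqrt(37)/111+259111547565/325302446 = 796.58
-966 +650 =-316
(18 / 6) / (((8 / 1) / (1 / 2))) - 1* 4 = -61 / 16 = -3.81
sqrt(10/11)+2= sqrt(110)/11+2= 2.95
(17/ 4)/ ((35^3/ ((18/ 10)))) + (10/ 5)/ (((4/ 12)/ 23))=118335153/ 857500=138.00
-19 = -19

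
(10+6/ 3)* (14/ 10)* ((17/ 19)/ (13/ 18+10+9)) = 25704/ 33725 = 0.76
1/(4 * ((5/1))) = 1/20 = 0.05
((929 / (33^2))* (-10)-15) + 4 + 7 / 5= -98722 / 5445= -18.13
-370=-370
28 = 28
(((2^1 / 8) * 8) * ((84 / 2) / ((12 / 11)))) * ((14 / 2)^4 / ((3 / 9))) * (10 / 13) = 5546310 / 13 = 426639.23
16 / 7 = 2.29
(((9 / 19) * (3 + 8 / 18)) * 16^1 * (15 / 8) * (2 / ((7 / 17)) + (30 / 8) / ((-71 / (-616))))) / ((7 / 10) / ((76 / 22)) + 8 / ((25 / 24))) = 1728312000 / 7443569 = 232.19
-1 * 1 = -1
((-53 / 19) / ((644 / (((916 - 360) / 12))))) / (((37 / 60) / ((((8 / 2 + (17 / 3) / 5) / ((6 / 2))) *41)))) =-3322517 / 145521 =-22.83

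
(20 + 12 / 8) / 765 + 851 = 1302073 / 1530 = 851.03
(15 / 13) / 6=5 / 26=0.19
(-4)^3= -64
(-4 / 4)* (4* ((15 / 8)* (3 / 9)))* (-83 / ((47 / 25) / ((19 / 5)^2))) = 149815 / 94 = 1593.78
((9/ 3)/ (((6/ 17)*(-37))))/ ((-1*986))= 1/ 4292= 0.00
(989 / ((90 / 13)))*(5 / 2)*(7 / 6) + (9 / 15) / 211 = 94949593 / 227880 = 416.66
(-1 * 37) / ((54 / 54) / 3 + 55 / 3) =-111 / 56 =-1.98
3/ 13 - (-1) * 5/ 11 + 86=12396/ 143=86.69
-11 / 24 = -0.46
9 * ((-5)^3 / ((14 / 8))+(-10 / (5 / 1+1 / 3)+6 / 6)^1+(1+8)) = -31905 / 56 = -569.73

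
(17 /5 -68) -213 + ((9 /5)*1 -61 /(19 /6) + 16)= -26511 /95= -279.06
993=993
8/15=0.53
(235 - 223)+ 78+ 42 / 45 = 1364 / 15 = 90.93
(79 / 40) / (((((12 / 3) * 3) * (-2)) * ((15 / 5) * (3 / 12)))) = -79 / 720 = -0.11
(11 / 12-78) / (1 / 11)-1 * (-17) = -9971 / 12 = -830.92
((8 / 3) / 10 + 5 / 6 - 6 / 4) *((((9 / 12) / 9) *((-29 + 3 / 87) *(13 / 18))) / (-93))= -182 / 24273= -0.01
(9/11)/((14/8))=36/77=0.47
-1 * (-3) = 3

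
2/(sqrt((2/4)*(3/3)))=2*sqrt(2)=2.83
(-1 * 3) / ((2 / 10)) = -15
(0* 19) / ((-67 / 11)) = 0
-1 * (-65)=65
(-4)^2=16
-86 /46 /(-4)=43 /92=0.47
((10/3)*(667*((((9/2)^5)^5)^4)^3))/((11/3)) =62495488924557879522324656434394341620068744218360926495819644794011723062131141868551610715154217907453781510886152801114195407456552035368940453334931068003088786952249878533431751888525358203073737716086134709053526267271532351070573891230524428375877513073228084783703566639483615223335/11203697869839673474476451286251579885783076165162649378498772471449097148698351884008685568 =5578112659820609652342635000000000000000000000000000000000000000000000000000000000000000000000000000000000000000000000000000000000000000000000000000000000000000000000000000000000000000000000000000000.00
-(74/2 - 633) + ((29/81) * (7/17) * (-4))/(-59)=48421640/81243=596.01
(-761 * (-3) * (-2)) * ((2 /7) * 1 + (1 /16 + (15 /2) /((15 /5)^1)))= -728277 /56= -13004.95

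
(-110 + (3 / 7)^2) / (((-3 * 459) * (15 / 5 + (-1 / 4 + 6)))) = 0.01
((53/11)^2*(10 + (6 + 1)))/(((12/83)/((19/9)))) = 75306481/13068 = 5762.66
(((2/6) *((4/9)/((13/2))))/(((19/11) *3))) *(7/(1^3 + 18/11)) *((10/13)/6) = 33880/22627917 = 0.00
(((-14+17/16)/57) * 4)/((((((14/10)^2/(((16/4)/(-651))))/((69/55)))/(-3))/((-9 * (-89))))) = -19067805/2222297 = -8.58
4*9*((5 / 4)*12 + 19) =1224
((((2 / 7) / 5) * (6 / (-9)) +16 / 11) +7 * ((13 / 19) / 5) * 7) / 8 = 178231 / 175560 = 1.02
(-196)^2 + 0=38416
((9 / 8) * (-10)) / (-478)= 45 / 1912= 0.02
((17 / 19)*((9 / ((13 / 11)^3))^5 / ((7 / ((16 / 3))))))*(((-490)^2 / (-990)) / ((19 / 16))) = -12397364834655799753413120 / 18478107378086763277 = -670921.79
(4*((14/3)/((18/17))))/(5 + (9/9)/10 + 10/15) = 4760/1557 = 3.06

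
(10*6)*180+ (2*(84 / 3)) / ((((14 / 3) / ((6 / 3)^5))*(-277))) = 2991216 / 277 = 10798.61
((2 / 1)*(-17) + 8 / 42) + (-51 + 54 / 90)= -8842 / 105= -84.21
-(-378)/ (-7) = -54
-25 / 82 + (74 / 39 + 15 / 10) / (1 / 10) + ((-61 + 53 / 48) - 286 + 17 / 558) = -742811419 / 2379312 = -312.20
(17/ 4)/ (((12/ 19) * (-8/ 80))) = -67.29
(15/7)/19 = 15/133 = 0.11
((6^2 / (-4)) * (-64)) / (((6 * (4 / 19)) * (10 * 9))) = 5.07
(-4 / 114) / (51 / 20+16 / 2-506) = 40 / 564813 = 0.00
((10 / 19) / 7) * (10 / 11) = 100 / 1463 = 0.07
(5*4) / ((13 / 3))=60 / 13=4.62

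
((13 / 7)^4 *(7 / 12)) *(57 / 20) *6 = 1627977 / 13720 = 118.66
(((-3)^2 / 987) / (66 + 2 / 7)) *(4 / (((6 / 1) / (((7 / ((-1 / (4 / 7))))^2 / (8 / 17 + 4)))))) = 17 / 51794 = 0.00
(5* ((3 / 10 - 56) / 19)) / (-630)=0.02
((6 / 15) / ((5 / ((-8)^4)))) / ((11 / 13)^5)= 3041632256 / 4026275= 755.45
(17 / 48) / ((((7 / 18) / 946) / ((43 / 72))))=345763 / 672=514.53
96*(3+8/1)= 1056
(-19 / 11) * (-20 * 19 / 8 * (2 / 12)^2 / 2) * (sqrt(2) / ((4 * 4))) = 1805 * sqrt(2) / 25344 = 0.10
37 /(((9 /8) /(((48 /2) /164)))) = 592 /123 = 4.81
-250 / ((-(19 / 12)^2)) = 36000 / 361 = 99.72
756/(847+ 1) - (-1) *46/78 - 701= -5783621/8268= -699.52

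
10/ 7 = 1.43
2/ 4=1/ 2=0.50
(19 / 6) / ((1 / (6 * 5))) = 95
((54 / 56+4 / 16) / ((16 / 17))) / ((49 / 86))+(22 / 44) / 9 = 114587 / 49392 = 2.32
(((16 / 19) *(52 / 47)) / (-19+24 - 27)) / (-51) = 416 / 500973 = 0.00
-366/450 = -61/75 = -0.81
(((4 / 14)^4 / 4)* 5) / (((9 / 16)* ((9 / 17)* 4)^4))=417605 / 567106596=0.00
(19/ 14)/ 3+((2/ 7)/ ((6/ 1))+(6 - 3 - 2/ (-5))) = 39/ 10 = 3.90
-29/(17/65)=-1885/17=-110.88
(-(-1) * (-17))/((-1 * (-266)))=-17/266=-0.06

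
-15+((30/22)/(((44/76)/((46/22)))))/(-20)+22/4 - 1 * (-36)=139775/5324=26.25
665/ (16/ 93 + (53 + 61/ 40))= 2473800/ 203473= 12.16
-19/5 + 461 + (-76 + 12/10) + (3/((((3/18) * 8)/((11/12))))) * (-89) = 15907/80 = 198.84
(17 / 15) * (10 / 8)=17 / 12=1.42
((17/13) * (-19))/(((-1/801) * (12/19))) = 1638579/52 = 31511.13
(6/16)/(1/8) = 3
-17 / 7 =-2.43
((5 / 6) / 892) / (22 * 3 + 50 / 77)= 385 / 27466464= 0.00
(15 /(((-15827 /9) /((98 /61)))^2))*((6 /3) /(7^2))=9720 /19022202241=0.00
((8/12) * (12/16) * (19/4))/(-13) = -19/104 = -0.18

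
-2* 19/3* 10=-380/3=-126.67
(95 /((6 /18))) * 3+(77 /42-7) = 5099 /6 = 849.83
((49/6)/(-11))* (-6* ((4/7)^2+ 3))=163/11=14.82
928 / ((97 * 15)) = 928 / 1455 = 0.64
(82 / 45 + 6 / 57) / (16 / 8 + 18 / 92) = 75808 / 86355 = 0.88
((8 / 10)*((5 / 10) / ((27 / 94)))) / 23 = 188 / 3105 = 0.06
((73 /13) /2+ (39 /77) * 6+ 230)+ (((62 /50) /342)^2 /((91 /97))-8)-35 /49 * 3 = 1270462484549 /5628892500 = 225.70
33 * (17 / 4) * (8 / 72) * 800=37400 / 3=12466.67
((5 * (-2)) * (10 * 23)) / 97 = -2300 / 97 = -23.71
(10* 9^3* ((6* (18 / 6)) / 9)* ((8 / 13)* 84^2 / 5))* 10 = 126617206.15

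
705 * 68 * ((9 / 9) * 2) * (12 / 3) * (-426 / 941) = -163379520 / 941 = -173623.29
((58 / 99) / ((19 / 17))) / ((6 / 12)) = 1972 / 1881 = 1.05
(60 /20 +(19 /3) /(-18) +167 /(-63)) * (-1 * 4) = 2 /189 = 0.01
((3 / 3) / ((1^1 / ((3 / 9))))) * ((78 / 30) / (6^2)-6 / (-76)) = 517 / 10260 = 0.05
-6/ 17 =-0.35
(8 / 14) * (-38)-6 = -194 / 7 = -27.71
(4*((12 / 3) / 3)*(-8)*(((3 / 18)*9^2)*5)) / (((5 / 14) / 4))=-32256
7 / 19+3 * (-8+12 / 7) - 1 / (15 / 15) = -2592 / 133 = -19.49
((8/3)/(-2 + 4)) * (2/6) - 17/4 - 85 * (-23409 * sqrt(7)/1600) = -137/36 + 397953 * sqrt(7)/320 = 3286.46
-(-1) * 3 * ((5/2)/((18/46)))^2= 13225/108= 122.45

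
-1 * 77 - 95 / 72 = -5639 / 72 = -78.32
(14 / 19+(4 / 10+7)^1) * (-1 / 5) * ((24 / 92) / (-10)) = 2319 / 54625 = 0.04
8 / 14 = 4 / 7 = 0.57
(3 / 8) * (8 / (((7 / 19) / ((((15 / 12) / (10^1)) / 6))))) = 19 / 112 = 0.17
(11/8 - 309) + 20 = -2301/8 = -287.62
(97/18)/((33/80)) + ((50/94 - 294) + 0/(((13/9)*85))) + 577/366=-474842861/1702998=-278.83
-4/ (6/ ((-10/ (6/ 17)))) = 170/ 9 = 18.89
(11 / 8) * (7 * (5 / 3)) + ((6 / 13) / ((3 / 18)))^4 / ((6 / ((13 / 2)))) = 4205077 / 52728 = 79.75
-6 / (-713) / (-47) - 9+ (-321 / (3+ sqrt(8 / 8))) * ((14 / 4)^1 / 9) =-32338259 / 804264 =-40.21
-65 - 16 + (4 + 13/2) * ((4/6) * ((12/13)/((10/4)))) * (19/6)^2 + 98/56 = -53.33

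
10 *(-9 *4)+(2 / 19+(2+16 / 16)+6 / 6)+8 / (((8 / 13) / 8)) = -4786 / 19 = -251.89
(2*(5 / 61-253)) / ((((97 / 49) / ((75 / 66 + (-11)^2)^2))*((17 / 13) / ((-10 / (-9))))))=-354776136316420 / 109541421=-3238739.58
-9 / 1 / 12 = -3 / 4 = -0.75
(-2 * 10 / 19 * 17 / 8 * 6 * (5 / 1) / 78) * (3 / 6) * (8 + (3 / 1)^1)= -4.73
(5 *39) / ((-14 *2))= -195 / 28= -6.96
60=60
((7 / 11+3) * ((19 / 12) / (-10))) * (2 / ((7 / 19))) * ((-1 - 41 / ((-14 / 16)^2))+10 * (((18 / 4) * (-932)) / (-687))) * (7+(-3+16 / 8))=-105271932 / 864017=-121.84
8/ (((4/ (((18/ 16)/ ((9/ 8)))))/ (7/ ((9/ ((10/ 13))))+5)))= 1310/ 117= 11.20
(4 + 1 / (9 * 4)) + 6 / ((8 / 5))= 70 / 9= 7.78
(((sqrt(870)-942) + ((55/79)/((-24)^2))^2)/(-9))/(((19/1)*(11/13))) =25356739200611/3894824964096-13*sqrt(870)/1881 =6.31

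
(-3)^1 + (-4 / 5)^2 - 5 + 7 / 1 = -9 / 25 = -0.36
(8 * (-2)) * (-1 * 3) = 48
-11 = -11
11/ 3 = 3.67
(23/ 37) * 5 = 115/ 37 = 3.11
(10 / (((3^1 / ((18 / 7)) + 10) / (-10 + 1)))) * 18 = -9720 / 67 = -145.07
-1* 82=-82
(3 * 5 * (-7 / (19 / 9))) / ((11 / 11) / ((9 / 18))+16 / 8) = -945 / 76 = -12.43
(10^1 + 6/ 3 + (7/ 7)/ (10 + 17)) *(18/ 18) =325/ 27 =12.04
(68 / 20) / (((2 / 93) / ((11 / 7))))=17391 / 70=248.44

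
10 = 10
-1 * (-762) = 762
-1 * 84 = -84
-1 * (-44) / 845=44 / 845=0.05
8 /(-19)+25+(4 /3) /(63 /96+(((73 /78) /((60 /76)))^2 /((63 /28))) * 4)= 147697894519 /5907536183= 25.00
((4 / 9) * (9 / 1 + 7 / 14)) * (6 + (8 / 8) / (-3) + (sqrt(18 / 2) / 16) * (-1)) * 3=4997 / 72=69.40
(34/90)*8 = 136/45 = 3.02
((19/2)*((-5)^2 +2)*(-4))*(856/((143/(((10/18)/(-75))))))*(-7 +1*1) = -195168/715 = -272.96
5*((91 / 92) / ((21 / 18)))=195 / 46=4.24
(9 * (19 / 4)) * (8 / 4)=171 / 2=85.50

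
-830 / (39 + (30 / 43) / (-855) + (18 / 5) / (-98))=-249205425 / 11698378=-21.30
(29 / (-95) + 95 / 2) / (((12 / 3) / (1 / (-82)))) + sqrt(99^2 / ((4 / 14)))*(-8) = -396*sqrt(14) - 8967 / 62320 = -1481.84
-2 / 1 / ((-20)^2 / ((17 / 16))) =-17 / 3200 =-0.01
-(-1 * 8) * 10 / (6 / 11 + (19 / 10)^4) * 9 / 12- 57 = -52.58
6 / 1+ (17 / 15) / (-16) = 1423 / 240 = 5.93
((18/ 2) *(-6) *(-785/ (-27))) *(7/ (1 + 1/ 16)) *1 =-175840/ 17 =-10343.53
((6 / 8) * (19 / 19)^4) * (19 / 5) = 57 / 20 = 2.85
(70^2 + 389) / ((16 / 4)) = 5289 / 4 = 1322.25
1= 1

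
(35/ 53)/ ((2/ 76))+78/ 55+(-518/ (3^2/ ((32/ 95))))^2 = 171486588628/ 426187575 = 402.37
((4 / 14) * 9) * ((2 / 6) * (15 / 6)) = 15 / 7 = 2.14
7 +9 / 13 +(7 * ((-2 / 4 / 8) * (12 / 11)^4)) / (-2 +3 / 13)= 35207468 / 4377659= 8.04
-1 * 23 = -23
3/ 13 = 0.23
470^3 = 103823000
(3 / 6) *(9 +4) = 13 / 2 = 6.50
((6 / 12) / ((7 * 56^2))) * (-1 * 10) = -5 / 21952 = -0.00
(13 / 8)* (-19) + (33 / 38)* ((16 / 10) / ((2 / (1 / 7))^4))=-56339399 / 1824760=-30.87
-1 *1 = -1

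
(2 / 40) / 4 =1 / 80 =0.01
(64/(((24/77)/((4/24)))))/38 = 154/171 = 0.90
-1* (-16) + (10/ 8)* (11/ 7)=503/ 28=17.96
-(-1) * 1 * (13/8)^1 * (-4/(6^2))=-13/72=-0.18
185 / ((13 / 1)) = 185 / 13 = 14.23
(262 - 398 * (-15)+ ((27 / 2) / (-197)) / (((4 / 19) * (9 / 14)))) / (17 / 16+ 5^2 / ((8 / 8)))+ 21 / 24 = 157708387 / 657192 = 239.97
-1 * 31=-31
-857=-857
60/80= 3/4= 0.75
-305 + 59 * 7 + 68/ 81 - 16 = 7520/ 81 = 92.84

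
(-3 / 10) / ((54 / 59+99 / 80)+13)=-1416 / 71521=-0.02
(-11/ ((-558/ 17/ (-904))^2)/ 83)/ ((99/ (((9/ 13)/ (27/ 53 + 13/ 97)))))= -75886115924/ 69460093053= -1.09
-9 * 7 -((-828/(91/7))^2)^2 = -470027220399/28561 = -16456959.50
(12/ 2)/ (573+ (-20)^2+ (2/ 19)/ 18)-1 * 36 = -2994399/ 83192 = -35.99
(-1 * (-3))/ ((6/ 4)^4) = 16/ 27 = 0.59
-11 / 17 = -0.65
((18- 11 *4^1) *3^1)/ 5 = -78/ 5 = -15.60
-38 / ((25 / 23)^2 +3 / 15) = -50255 / 1827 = -27.51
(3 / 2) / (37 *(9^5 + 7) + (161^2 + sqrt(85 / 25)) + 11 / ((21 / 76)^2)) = 379433072655 / 559319022335422568 - 583443 *sqrt(85) / 9508423379702183656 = 0.00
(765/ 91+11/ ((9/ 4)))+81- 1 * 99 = -3853/ 819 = -4.70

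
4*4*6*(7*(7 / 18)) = 784 / 3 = 261.33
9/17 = 0.53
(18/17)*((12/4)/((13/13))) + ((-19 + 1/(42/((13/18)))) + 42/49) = -192127/12852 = -14.95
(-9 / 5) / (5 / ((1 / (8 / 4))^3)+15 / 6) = -18 / 425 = -0.04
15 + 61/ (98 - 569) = 14.87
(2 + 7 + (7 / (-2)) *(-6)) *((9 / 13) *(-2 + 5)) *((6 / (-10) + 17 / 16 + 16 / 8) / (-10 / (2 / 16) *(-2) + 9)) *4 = 15957 / 4394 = 3.63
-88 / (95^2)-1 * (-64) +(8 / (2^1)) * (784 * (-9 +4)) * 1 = -15616.01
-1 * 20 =-20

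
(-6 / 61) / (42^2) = -1 / 17934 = -0.00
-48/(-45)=16/15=1.07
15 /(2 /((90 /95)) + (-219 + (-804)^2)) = 0.00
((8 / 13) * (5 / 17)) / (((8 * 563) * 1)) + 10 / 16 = 622155 / 995384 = 0.63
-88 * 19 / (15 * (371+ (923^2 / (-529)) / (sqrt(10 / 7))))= 49596780112 / 2012273655633+ 753520977352 * sqrt(70) / 70429577947155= 0.11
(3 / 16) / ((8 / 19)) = 57 / 128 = 0.45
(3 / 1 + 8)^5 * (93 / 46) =14977743 / 46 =325603.11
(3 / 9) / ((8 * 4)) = 1 / 96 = 0.01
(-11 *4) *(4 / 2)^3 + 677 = 325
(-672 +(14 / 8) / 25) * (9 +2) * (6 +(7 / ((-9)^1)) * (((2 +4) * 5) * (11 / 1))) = 138955124 / 75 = 1852734.99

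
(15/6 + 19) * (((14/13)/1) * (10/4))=1505/26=57.88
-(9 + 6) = -15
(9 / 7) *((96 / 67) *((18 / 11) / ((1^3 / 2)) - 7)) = -35424 / 5159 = -6.87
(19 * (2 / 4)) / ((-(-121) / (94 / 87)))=893 / 10527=0.08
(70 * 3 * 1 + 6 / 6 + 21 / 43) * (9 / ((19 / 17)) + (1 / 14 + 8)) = 3410.05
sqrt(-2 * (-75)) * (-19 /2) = -95 * sqrt(6) /2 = -116.35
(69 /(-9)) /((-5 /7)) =161 /15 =10.73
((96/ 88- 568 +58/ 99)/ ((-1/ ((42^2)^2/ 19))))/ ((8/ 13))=31499785044/ 209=150716674.85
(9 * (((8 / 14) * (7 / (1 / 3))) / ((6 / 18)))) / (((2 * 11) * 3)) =54 / 11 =4.91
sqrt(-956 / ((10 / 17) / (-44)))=2 * sqrt(446930) / 5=267.41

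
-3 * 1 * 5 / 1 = -15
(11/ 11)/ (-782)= -1/ 782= -0.00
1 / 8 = 0.12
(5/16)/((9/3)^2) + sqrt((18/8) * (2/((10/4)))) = 5/144 + 3 * sqrt(5)/5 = 1.38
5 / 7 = 0.71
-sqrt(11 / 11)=-1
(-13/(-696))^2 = 0.00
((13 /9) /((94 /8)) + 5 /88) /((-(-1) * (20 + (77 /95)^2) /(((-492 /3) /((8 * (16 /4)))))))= -2475837275 /55517064768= -0.04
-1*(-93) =93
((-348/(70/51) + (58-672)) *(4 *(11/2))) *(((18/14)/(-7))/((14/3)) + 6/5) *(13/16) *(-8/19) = 8642854506/1140475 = 7578.29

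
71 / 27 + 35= 1016 / 27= 37.63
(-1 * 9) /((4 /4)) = -9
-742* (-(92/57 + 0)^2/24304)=56074/705033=0.08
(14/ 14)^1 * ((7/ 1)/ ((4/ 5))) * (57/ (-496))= -1995/ 1984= -1.01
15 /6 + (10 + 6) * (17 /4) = 141 /2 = 70.50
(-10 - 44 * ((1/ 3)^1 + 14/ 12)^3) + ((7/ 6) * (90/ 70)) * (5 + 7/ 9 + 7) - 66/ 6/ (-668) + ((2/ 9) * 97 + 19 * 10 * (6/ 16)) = -139813/ 3006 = -46.51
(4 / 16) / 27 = 1 / 108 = 0.01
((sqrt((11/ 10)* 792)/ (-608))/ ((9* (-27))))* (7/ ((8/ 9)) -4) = 0.00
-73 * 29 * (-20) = 42340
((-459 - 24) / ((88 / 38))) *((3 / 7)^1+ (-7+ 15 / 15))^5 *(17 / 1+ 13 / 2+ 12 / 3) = 591419624445 / 19208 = 30790276.16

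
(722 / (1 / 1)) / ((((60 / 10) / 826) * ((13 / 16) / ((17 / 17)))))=4770976 / 39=122332.72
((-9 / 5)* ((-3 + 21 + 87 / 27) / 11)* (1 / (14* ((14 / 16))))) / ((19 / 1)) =-764 / 51205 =-0.01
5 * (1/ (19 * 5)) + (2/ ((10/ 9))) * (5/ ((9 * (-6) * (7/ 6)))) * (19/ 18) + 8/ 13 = 0.52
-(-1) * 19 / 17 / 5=19 / 85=0.22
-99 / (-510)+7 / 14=59 / 85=0.69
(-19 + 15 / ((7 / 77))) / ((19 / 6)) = 876 / 19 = 46.11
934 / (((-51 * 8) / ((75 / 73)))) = -2.35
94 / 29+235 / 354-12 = -83101 / 10266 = -8.09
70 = 70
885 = 885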